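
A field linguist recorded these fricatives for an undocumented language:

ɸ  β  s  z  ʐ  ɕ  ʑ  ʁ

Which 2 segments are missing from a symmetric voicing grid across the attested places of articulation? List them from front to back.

/ʂ/, /χ/

Voiceless: /ɸ/ (bilabial), /s/ (alveolar), /ɕ/ (alveolo-palatal).
Voiced: /β/ (bilabial), /z/ (alveolar), /ʐ/ (retroflex), /ʑ/ (alveolo-palatal), /ʁ/ (uvular).
Gaps, from front to back: retroflex lacks voiceless (/ʂ/); uvular lacks voiceless (/χ/).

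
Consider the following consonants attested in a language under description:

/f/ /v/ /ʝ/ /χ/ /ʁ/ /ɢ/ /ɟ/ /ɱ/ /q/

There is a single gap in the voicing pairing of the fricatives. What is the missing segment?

/ç/

place of articulation  voiceless  voiced  
labiodental       f         v       
palatal           —         ʝ       
uvular            χ         ʁ       
The palatal row has no voiceless member, so the gap is the voiceless palatal fricative /ç/.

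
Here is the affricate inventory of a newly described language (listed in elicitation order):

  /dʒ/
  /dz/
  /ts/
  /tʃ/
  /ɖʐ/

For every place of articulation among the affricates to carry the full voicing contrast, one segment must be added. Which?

place of articulation  voiceless  voiced  
alveolar          ts        dz      
postalveolar      tʃ        dʒ      
retroflex         —         ɖʐ      
The retroflex row has no voiceless member, so the gap is the voiceless retroflex affricate /ʈʂ/.

/ʈʂ/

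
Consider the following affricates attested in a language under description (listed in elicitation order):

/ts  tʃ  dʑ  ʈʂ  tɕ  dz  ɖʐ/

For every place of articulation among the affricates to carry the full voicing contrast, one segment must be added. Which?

/dʒ/

alveolar: voiceless /ts/, voiced /dz/.
postalveolar: voiceless /tʃ/, voiced —.
retroflex: voiceless /ʈʂ/, voiced /ɖʐ/.
alveolo-palatal: voiceless /tɕ/, voiced /dʑ/.
The postalveolar row has no voiced member, so the gap is the voiced postalveolar affricate /dʒ/.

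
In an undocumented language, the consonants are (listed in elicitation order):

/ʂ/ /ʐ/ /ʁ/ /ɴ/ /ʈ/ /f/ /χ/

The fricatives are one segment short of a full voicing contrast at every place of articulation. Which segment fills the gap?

Voiceless: /f/ (labiodental), /ʂ/ (retroflex), /χ/ (uvular).
Voiced: /ʐ/ (retroflex), /ʁ/ (uvular).
The labiodental row has no voiced member, so the gap is the voiced labiodental fricative /v/.

/v/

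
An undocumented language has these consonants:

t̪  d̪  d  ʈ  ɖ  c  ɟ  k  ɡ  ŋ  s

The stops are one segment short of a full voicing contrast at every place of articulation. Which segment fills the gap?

dental: voiceless /t̪/, voiced /d̪/.
alveolar: voiceless —, voiced /d/.
retroflex: voiceless /ʈ/, voiced /ɖ/.
palatal: voiceless /c/, voiced /ɟ/.
velar: voiceless /k/, voiced /ɡ/.
The alveolar row has no voiceless member, so the gap is the voiceless alveolar stop /t/.

/t/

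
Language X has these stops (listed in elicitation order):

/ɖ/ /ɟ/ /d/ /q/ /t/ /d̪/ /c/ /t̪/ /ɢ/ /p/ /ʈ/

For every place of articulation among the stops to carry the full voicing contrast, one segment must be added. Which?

place of articulation  voiceless  voiced  
bilabial          p         —       
dental            t̪        d̪      
alveolar          t         d       
retroflex         ʈ         ɖ       
palatal           c         ɟ       
uvular            q         ɢ       
The bilabial row has no voiced member, so the gap is the voiced bilabial stop /b/.

/b/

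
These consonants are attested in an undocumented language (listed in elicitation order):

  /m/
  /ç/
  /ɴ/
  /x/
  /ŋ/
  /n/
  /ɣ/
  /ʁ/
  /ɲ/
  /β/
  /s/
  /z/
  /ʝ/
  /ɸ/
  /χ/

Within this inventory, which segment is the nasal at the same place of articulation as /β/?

/m/

/β/ is a voiced bilabial fricative.
The nasal at the same place is a bilabial nasal — in this inventory, /m/.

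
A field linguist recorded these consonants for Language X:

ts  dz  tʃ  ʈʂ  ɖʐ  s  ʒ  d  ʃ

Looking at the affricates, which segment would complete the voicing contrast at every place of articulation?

alveolar: voiceless /ts/, voiced /dz/.
postalveolar: voiceless /tʃ/, voiced —.
retroflex: voiceless /ʈʂ/, voiced /ɖʐ/.
The postalveolar row has no voiced member, so the gap is the voiced postalveolar affricate /dʒ/.

/dʒ/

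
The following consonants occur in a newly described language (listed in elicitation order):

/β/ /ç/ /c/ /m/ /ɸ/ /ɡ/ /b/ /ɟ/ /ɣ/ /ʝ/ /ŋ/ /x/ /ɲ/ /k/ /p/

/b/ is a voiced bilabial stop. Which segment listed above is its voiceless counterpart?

The voiceless counterpart is a voiceless bilabial stop — in this inventory, /p/.

/p/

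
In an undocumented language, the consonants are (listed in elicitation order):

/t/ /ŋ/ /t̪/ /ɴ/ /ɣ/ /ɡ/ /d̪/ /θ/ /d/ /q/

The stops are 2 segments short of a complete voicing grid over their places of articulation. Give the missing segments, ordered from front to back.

/k/, /ɢ/

Voiceless: /t̪/ (dental), /t/ (alveolar), /q/ (uvular).
Voiced: /d̪/ (dental), /d/ (alveolar), /ɡ/ (velar).
Gaps, from front to back: velar lacks voiceless (/k/); uvular lacks voiced (/ɢ/).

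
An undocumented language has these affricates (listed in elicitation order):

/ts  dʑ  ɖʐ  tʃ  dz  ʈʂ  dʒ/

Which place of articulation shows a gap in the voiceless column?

alveolo-palatal

alveolar: voiceless /ts/, voiced /dz/.
postalveolar: voiceless /tʃ/, voiced /dʒ/.
retroflex: voiceless /ʈʂ/, voiced /ɖʐ/.
alveolo-palatal: voiceless —, voiced /dʑ/.
Every place of articulation has a voiceless member except alveolo-palatal, where /tɕ/ would be expected.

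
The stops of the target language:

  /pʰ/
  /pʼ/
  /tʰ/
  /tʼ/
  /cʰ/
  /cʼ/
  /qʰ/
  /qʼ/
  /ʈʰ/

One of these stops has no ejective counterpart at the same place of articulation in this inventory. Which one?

Bilabial: /pʰ/ ~ /pʼ/
Alveolar: /tʰ/ ~ /tʼ/
Palatal: /cʰ/ ~ /cʼ/
Uvular: /qʰ/ ~ /qʼ/
Retroflex: only /ʈʰ/ (aspirated); no ejective partner.
So /ʈʰ/ is the unpaired segment.

/ʈʰ/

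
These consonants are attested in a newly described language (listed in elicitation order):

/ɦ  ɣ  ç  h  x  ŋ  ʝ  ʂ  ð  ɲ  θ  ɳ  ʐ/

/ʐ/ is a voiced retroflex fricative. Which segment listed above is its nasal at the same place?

/ɳ/

The nasal at the same place is a retroflex nasal — in this inventory, /ɳ/.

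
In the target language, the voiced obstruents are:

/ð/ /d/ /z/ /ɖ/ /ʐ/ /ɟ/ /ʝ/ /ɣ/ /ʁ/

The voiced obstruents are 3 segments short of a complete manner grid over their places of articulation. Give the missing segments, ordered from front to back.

dental: stop —, fricative /ð/.
alveolar: stop /d/, fricative /z/.
retroflex: stop /ɖ/, fricative /ʐ/.
palatal: stop /ɟ/, fricative /ʝ/.
velar: stop —, fricative /ɣ/.
uvular: stop —, fricative /ʁ/.
Gaps, from front to back: dental lacks stop (/d̪/); velar lacks stop (/ɡ/); uvular lacks stop (/ɢ/).

/d̪/, /ɡ/, /ɢ/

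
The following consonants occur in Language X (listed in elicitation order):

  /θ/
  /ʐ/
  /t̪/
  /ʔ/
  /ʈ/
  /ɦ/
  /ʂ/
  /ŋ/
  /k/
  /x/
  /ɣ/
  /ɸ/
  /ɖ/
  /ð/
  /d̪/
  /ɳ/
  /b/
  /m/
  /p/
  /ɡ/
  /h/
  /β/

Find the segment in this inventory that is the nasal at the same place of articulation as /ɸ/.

/m/

/ɸ/ is a voiceless bilabial fricative.
The nasal at the same place is a bilabial nasal — in this inventory, /m/.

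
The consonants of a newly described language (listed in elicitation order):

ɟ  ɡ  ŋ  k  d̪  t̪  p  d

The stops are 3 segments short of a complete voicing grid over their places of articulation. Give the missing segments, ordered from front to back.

/b/, /t/, /c/

place of articulation  voiceless  voiced  
bilabial          p         —       
dental            t̪        d̪      
alveolar          —         d       
palatal           —         ɟ       
velar             k         ɡ       
Gaps, from front to back: bilabial lacks voiced (/b/); alveolar lacks voiceless (/t/); palatal lacks voiceless (/c/).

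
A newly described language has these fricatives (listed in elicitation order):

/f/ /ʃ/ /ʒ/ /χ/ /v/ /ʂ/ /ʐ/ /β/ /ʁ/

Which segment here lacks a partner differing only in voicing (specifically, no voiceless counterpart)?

Labiodental: /f/ ~ /v/
Postalveolar: /ʃ/ ~ /ʒ/
Retroflex: /ʂ/ ~ /ʐ/
Uvular: /χ/ ~ /ʁ/
Bilabial: only /β/ (voiced); no voiceless partner.
So /β/ is the unpaired segment.

/β/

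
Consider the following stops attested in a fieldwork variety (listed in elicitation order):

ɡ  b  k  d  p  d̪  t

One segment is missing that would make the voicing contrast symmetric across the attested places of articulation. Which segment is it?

/t̪/

Voiceless: /p/ (bilabial), /t/ (alveolar), /k/ (velar).
Voiced: /b/ (bilabial), /d̪/ (dental), /d/ (alveolar), /ɡ/ (velar).
The dental row has no voiceless member, so the gap is the voiceless dental stop /t̪/.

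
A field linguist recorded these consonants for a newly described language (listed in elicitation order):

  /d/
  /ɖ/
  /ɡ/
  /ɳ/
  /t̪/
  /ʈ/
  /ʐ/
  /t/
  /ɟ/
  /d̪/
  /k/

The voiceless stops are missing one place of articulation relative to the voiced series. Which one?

palatal

dental: voiceless /t̪/, voiced /d̪/.
alveolar: voiceless /t/, voiced /d/.
retroflex: voiceless /ʈ/, voiced /ɖ/.
palatal: voiceless —, voiced /ɟ/.
velar: voiceless /k/, voiced /ɡ/.
Every place of articulation has a voiceless member except palatal, where /c/ would be expected.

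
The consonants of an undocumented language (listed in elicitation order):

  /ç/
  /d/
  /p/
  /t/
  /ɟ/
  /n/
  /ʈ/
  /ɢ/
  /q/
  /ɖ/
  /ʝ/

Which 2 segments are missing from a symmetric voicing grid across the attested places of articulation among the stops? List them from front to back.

Voiceless: /p/ (bilabial), /t/ (alveolar), /ʈ/ (retroflex), /q/ (uvular).
Voiced: /d/ (alveolar), /ɖ/ (retroflex), /ɟ/ (palatal), /ɢ/ (uvular).
Gaps, from front to back: bilabial lacks voiced (/b/); palatal lacks voiceless (/c/).

/b/, /c/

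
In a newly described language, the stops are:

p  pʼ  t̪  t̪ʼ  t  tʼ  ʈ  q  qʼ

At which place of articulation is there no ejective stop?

Plain: /p/ (bilabial), /t̪/ (dental), /t/ (alveolar), /ʈ/ (retroflex), /q/ (uvular).
Ejective: /pʼ/ (bilabial), /t̪ʼ/ (dental), /tʼ/ (alveolar), /qʼ/ (uvular).
Every place of articulation has an ejective member except retroflex, where /ʈʼ/ would be expected.

retroflex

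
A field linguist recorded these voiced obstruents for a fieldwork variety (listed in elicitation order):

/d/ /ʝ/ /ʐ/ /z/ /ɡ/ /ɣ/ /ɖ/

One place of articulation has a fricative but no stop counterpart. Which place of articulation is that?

alveolar: stop /d/, fricative /z/.
retroflex: stop /ɖ/, fricative /ʐ/.
palatal: stop —, fricative /ʝ/.
velar: stop /ɡ/, fricative /ɣ/.
Every place of articulation has a stop member except palatal, where /ɟ/ would be expected.

palatal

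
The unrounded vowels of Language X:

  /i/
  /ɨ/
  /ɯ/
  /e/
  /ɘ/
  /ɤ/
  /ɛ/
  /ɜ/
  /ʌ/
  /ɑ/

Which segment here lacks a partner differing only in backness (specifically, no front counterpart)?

High: /i/ ~ /ɨ/ ~ /ɯ/
High-mid: /e/ ~ /ɘ/ ~ /ɤ/
Low-mid: /ɛ/ ~ /ɜ/ ~ /ʌ/
Low: only /ɑ/ (back); no front partner.
So /ɑ/ is the unpaired segment.

/ɑ/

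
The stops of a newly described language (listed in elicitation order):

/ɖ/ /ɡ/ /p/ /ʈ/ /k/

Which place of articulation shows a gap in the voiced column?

bilabial

Voiceless: /p/ (bilabial), /ʈ/ (retroflex), /k/ (velar).
Voiced: /ɖ/ (retroflex), /ɡ/ (velar).
Every place of articulation has a voiced member except bilabial, where /b/ would be expected.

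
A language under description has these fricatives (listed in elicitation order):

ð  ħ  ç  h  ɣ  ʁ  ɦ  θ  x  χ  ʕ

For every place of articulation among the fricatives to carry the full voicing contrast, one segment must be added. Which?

/ʝ/

Voiceless: /θ/ (dental), /ç/ (palatal), /x/ (velar), /χ/ (uvular), /ħ/ (pharyngeal), /h/ (glottal).
Voiced: /ð/ (dental), /ɣ/ (velar), /ʁ/ (uvular), /ʕ/ (pharyngeal), /ɦ/ (glottal).
The palatal row has no voiced member, so the gap is the voiced palatal fricative /ʝ/.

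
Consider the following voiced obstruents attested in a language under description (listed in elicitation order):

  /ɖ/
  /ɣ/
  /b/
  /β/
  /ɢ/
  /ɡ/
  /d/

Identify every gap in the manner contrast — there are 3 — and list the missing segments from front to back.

/z/, /ʐ/, /ʁ/

bilabial: stop /b/, fricative /β/.
alveolar: stop /d/, fricative —.
retroflex: stop /ɖ/, fricative —.
velar: stop /ɡ/, fricative /ɣ/.
uvular: stop /ɢ/, fricative —.
Gaps, from front to back: alveolar lacks fricative (/z/); retroflex lacks fricative (/ʐ/); uvular lacks fricative (/ʁ/).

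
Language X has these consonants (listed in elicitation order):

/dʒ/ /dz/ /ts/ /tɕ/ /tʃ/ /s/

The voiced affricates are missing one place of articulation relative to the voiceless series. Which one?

Voiceless: /ts/ (alveolar), /tʃ/ (postalveolar), /tɕ/ (alveolo-palatal).
Voiced: /dz/ (alveolar), /dʒ/ (postalveolar).
Every place of articulation has a voiced member except alveolo-palatal, where /dʑ/ would be expected.

alveolo-palatal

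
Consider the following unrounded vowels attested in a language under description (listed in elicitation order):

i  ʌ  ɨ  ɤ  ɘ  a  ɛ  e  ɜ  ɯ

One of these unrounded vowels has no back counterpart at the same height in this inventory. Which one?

/a/

High: /i/ ~ /ɨ/ ~ /ɯ/
High-mid: /e/ ~ /ɘ/ ~ /ɤ/
Low-mid: /ɛ/ ~ /ɜ/ ~ /ʌ/
Low: only /a/ (front); no back partner.
So /a/ is the unpaired segment.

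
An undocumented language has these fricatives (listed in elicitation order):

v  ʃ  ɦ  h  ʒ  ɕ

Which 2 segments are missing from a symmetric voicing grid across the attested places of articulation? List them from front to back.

Voiceless: /ʃ/ (postalveolar), /ɕ/ (alveolo-palatal), /h/ (glottal).
Voiced: /v/ (labiodental), /ʒ/ (postalveolar), /ɦ/ (glottal).
Gaps, from front to back: labiodental lacks voiceless (/f/); alveolo-palatal lacks voiced (/ʑ/).

/f/, /ʑ/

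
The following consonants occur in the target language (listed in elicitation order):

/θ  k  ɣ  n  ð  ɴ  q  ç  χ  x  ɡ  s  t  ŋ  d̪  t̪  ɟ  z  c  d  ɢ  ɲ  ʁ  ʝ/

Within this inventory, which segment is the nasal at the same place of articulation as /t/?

/n/

/t/ is a voiceless alveolar stop.
The nasal at the same place is an alveolar nasal — in this inventory, /n/.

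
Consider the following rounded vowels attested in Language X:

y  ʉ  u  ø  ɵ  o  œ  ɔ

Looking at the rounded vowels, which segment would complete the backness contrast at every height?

/ɞ/

high: front /y/, central /ʉ/, back /u/.
high-mid: front /ø/, central /ɵ/, back /o/.
low-mid: front /œ/, central —, back /ɔ/.
The low-mid row has no central member, so the gap is the low-mid central rounded vowel /ɞ/.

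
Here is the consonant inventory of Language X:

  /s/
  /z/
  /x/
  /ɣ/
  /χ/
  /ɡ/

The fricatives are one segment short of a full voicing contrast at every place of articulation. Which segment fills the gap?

/ʁ/

place of articulation  voiceless  voiced  
alveolar          s         z       
velar             x         ɣ       
uvular            χ         —       
The uvular row has no voiced member, so the gap is the voiced uvular fricative /ʁ/.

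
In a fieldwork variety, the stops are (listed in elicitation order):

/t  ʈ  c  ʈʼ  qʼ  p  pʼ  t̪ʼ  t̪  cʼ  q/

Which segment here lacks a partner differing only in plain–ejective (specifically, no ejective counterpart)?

/t/

Bilabial: /p/ ~ /pʼ/
Dental: /t̪/ ~ /t̪ʼ/
Retroflex: /ʈ/ ~ /ʈʼ/
Palatal: /c/ ~ /cʼ/
Uvular: /q/ ~ /qʼ/
Alveolar: only /t/ (plain); no ejective partner.
So /t/ is the unpaired segment.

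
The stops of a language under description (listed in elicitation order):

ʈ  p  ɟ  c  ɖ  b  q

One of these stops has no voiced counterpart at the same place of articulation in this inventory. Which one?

/q/

Bilabial: /p/ ~ /b/
Retroflex: /ʈ/ ~ /ɖ/
Palatal: /c/ ~ /ɟ/
Uvular: only /q/ (voiceless); no voiced partner.
So /q/ is the unpaired segment.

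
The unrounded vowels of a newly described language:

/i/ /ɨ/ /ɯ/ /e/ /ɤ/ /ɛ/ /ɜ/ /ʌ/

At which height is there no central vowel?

Front: /i/ (high), /e/ (high-mid), /ɛ/ (low-mid).
Central: /ɨ/ (high), /ɜ/ (low-mid).
Back: /ɯ/ (high), /ɤ/ (high-mid), /ʌ/ (low-mid).
Every height has a central member except high-mid, where /ɘ/ would be expected.

high-mid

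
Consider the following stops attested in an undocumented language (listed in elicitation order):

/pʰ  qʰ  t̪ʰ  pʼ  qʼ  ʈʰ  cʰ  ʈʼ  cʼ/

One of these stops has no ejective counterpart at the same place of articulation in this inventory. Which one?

/t̪ʰ/

Bilabial: /pʰ/ ~ /pʼ/
Retroflex: /ʈʰ/ ~ /ʈʼ/
Palatal: /cʰ/ ~ /cʼ/
Uvular: /qʰ/ ~ /qʼ/
Dental: only /t̪ʰ/ (aspirated); no ejective partner.
So /t̪ʰ/ is the unpaired segment.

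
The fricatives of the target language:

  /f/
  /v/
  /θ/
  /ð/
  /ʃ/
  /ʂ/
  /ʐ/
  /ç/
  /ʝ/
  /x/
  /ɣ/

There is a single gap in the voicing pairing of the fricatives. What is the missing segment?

place of articulation  voiceless  voiced  
labiodental       f         v       
dental            θ         ð       
postalveolar      ʃ         —       
retroflex         ʂ         ʐ       
palatal           ç         ʝ       
velar             x         ɣ       
The postalveolar row has no voiced member, so the gap is the voiced postalveolar fricative /ʒ/.

/ʒ/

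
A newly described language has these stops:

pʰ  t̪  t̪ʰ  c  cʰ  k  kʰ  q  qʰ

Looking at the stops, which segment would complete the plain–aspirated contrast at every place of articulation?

place of articulation  plain     aspirated
bilabial          —         pʰ      
dental            t̪        t̪ʰ     
palatal           c         cʰ      
velar             k         kʰ      
uvular            q         qʰ      
The bilabial row has no plain member, so the gap is the plain bilabial stop /p/.

/p/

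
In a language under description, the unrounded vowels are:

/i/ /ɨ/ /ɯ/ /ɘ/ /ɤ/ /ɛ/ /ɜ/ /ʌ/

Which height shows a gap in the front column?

Front: /i/ (high), /ɛ/ (low-mid).
Central: /ɨ/ (high), /ɘ/ (high-mid), /ɜ/ (low-mid).
Back: /ɯ/ (high), /ɤ/ (high-mid), /ʌ/ (low-mid).
Every height has a front member except high-mid, where /e/ would be expected.

high-mid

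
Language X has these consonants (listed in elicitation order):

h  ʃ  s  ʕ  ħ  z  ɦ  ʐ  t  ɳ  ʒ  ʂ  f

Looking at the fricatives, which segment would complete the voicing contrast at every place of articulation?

Voiceless: /f/ (labiodental), /s/ (alveolar), /ʃ/ (postalveolar), /ʂ/ (retroflex), /ħ/ (pharyngeal), /h/ (glottal).
Voiced: /z/ (alveolar), /ʒ/ (postalveolar), /ʐ/ (retroflex), /ʕ/ (pharyngeal), /ɦ/ (glottal).
The labiodental row has no voiced member, so the gap is the voiced labiodental fricative /v/.

/v/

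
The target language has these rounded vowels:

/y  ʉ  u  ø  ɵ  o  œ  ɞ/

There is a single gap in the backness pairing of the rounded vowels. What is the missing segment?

height            front     central   back    
high              y         ʉ         u       
high-mid          ø         ɵ         o       
low-mid           œ         ɞ         —       
The low-mid row has no back member, so the gap is the low-mid back rounded vowel /ɔ/.

/ɔ/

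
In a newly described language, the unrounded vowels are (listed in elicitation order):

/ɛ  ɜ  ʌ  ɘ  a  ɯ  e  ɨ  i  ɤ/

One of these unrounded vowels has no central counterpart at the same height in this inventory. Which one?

/a/

High: /i/ ~ /ɨ/ ~ /ɯ/
High-mid: /e/ ~ /ɘ/ ~ /ɤ/
Low-mid: /ɛ/ ~ /ɜ/ ~ /ʌ/
Low: only /a/ (front); no central partner.
So /a/ is the unpaired segment.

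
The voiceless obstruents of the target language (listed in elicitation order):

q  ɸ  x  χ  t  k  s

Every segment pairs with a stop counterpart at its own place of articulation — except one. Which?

/ɸ/

Alveolar: /t/ ~ /s/
Velar: /k/ ~ /x/
Uvular: /q/ ~ /χ/
Bilabial: only /ɸ/ (fricative); no stop partner.
So /ɸ/ is the unpaired segment.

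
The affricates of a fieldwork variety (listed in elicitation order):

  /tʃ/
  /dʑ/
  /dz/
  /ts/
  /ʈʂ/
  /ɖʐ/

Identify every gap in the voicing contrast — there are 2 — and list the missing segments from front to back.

place of articulation  voiceless  voiced  
alveolar          ts        dz      
postalveolar      tʃ        —       
retroflex         ʈʂ        ɖʐ      
alveolo-palatal   —         dʑ      
Gaps, from front to back: postalveolar lacks voiced (/dʒ/); alveolo-palatal lacks voiceless (/tɕ/).

/dʒ/, /tɕ/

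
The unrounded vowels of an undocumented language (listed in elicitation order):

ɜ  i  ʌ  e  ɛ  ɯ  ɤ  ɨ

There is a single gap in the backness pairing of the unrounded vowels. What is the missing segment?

/ɘ/

height            front     central   back    
high              i         ɨ         ɯ       
high-mid          e         —         ɤ       
low-mid           ɛ         ɜ         ʌ       
The high-mid row has no central member, so the gap is the high-mid central unrounded vowel /ɘ/.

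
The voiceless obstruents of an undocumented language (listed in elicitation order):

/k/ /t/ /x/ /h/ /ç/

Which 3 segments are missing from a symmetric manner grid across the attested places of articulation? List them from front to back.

alveolar: stop /t/, fricative —.
palatal: stop —, fricative /ç/.
velar: stop /k/, fricative /x/.
glottal: stop —, fricative /h/.
Gaps, from front to back: alveolar lacks fricative (/s/); palatal lacks stop (/c/); glottal lacks stop (/ʔ/).

/s/, /c/, /ʔ/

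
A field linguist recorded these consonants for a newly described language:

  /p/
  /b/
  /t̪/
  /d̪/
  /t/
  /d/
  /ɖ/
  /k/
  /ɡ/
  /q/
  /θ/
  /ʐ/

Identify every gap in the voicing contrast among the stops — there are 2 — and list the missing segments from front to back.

Voiceless: /p/ (bilabial), /t̪/ (dental), /t/ (alveolar), /k/ (velar), /q/ (uvular).
Voiced: /b/ (bilabial), /d̪/ (dental), /d/ (alveolar), /ɖ/ (retroflex), /ɡ/ (velar).
Gaps, from front to back: retroflex lacks voiceless (/ʈ/); uvular lacks voiced (/ɢ/).

/ʈ/, /ɢ/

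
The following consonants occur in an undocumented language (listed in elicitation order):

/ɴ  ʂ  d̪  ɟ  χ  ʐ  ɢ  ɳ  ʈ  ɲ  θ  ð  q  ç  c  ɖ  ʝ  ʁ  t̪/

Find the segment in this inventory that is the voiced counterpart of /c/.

/ɟ/

/c/ is a voiceless palatal stop.
The voiced counterpart is a voiced palatal stop — in this inventory, /ɟ/.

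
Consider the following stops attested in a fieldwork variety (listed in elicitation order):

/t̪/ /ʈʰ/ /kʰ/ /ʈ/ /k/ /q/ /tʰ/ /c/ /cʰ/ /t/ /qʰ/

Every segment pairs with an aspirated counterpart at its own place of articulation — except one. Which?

Alveolar: /t/ ~ /tʰ/
Retroflex: /ʈ/ ~ /ʈʰ/
Palatal: /c/ ~ /cʰ/
Velar: /k/ ~ /kʰ/
Uvular: /q/ ~ /qʰ/
Dental: only /t̪/ (plain); no aspirated partner.
So /t̪/ is the unpaired segment.

/t̪/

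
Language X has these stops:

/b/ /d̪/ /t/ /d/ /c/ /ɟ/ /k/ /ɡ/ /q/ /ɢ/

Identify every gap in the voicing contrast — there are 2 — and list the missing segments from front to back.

bilabial: voiceless —, voiced /b/.
dental: voiceless —, voiced /d̪/.
alveolar: voiceless /t/, voiced /d/.
palatal: voiceless /c/, voiced /ɟ/.
velar: voiceless /k/, voiced /ɡ/.
uvular: voiceless /q/, voiced /ɢ/.
Gaps, from front to back: bilabial lacks voiceless (/p/); dental lacks voiceless (/t̪/).

/p/, /t̪/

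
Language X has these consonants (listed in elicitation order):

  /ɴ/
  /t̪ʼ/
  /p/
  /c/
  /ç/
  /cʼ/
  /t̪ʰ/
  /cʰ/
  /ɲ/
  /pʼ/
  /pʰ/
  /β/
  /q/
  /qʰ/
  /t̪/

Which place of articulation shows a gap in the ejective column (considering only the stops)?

Plain: /p/ (bilabial), /t̪/ (dental), /c/ (palatal), /q/ (uvular).
Aspirated: /pʰ/ (bilabial), /t̪ʰ/ (dental), /cʰ/ (palatal), /qʰ/ (uvular).
Ejective: /pʼ/ (bilabial), /t̪ʼ/ (dental), /cʼ/ (palatal).
Every place of articulation has an ejective member except uvular, where /qʼ/ would be expected.

uvular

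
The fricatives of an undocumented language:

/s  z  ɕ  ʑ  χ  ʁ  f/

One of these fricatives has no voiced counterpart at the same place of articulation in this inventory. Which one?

Alveolar: /s/ ~ /z/
Alveolo-palatal: /ɕ/ ~ /ʑ/
Uvular: /χ/ ~ /ʁ/
Labiodental: only /f/ (voiceless); no voiced partner.
So /f/ is the unpaired segment.

/f/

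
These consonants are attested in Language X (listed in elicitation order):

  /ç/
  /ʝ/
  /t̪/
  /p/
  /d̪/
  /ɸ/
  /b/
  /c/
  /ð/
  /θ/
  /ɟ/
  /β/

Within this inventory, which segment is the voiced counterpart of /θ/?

/ð/

/θ/ is a voiceless dental fricative.
The voiced counterpart is a voiced dental fricative — in this inventory, /ð/.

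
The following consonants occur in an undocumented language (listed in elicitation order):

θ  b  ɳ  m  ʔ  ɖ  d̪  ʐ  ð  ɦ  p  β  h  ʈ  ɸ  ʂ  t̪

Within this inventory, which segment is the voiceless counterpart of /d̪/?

/t̪/

/d̪/ is a voiced dental stop.
The voiceless counterpart is a voiceless dental stop — in this inventory, /t̪/.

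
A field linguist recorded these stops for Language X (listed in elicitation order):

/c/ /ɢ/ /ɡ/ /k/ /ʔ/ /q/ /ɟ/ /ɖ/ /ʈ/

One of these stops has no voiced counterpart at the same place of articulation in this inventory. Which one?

/ʔ/

Retroflex: /ʈ/ ~ /ɖ/
Palatal: /c/ ~ /ɟ/
Velar: /k/ ~ /ɡ/
Uvular: /q/ ~ /ɢ/
Glottal: only /ʔ/ (voiceless); no voiced partner.
So /ʔ/ is the unpaired segment.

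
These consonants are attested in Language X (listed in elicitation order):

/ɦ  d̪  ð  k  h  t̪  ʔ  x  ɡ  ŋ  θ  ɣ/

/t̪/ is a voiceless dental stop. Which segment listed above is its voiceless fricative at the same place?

/θ/

The voiceless fricative at the same place is a voiceless dental fricative — in this inventory, /θ/.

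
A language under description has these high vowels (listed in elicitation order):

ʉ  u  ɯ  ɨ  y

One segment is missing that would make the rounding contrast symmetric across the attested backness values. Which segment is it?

/i/

backness          unrounded  rounded 
front             —         y       
central           ɨ         ʉ       
back              ɯ         u       
The front row has no unrounded member, so the gap is the front unrounded vowel /i/.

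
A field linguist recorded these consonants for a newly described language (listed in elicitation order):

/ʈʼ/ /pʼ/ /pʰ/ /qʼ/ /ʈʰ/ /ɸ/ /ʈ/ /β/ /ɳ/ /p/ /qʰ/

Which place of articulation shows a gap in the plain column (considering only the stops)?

bilabial: plain /p/, aspirated /pʰ/, ejective /pʼ/.
retroflex: plain /ʈ/, aspirated /ʈʰ/, ejective /ʈʼ/.
uvular: plain —, aspirated /qʰ/, ejective /qʼ/.
Every place of articulation has a plain member except uvular, where /q/ would be expected.

uvular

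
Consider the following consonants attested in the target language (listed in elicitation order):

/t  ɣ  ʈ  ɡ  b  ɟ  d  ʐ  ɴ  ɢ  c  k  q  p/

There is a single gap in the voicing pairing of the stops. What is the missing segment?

Voiceless: /p/ (bilabial), /t/ (alveolar), /ʈ/ (retroflex), /c/ (palatal), /k/ (velar), /q/ (uvular).
Voiced: /b/ (bilabial), /d/ (alveolar), /ɟ/ (palatal), /ɡ/ (velar), /ɢ/ (uvular).
The retroflex row has no voiced member, so the gap is the voiced retroflex stop /ɖ/.

/ɖ/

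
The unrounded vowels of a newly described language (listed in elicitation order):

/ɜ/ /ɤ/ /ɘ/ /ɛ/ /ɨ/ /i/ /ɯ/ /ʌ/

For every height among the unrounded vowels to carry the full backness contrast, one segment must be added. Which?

/e/

height            front     central   back    
high              i         ɨ         ɯ       
high-mid          —         ɘ         ɤ       
low-mid           ɛ         ɜ         ʌ       
The high-mid row has no front member, so the gap is the high-mid front unrounded vowel /e/.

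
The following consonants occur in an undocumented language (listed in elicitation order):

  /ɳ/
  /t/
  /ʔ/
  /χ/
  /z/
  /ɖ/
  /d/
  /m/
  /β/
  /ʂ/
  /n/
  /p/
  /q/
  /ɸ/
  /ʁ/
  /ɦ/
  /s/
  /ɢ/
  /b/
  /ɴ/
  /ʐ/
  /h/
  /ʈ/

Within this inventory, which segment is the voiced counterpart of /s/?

/z/

/s/ is a voiceless alveolar fricative.
The voiced counterpart is a voiced alveolar fricative — in this inventory, /z/.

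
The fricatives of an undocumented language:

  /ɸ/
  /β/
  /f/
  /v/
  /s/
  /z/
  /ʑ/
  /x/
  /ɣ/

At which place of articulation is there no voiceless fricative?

alveolo-palatal

place of articulation  voiceless  voiced  
bilabial          ɸ         β       
labiodental       f         v       
alveolar          s         z       
alveolo-palatal   —         ʑ       
velar             x         ɣ       
Every place of articulation has a voiceless member except alveolo-palatal, where /ɕ/ would be expected.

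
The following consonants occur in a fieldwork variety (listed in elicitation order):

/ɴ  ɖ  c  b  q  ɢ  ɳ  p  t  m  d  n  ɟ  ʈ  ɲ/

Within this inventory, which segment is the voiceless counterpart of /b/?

/p/

/b/ is a voiced bilabial stop.
The voiceless counterpart is a voiceless bilabial stop — in this inventory, /p/.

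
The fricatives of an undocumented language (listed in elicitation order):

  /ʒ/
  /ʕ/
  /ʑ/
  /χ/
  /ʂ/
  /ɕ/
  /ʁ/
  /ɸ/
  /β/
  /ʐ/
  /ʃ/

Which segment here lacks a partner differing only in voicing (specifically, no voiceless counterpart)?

Bilabial: /ɸ/ ~ /β/
Postalveolar: /ʃ/ ~ /ʒ/
Retroflex: /ʂ/ ~ /ʐ/
Alveolo-palatal: /ɕ/ ~ /ʑ/
Uvular: /χ/ ~ /ʁ/
Pharyngeal: only /ʕ/ (voiced); no voiceless partner.
So /ʕ/ is the unpaired segment.

/ʕ/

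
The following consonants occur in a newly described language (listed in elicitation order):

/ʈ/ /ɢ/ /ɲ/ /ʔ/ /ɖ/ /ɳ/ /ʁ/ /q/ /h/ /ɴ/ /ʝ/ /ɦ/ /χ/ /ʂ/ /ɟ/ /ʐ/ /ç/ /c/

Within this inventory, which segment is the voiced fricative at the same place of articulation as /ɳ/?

/ʐ/

/ɳ/ is a retroflex nasal.
The voiced fricative at the same place is a voiced retroflex fricative — in this inventory, /ʐ/.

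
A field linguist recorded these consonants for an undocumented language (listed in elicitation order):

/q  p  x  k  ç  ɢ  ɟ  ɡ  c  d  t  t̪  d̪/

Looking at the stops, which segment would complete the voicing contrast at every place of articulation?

bilabial: voiceless /p/, voiced —.
dental: voiceless /t̪/, voiced /d̪/.
alveolar: voiceless /t/, voiced /d/.
palatal: voiceless /c/, voiced /ɟ/.
velar: voiceless /k/, voiced /ɡ/.
uvular: voiceless /q/, voiced /ɢ/.
The bilabial row has no voiced member, so the gap is the voiced bilabial stop /b/.

/b/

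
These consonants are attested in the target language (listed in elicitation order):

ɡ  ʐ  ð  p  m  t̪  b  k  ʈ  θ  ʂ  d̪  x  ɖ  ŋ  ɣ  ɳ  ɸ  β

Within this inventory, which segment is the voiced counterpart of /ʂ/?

/ʐ/

/ʂ/ is a voiceless retroflex fricative.
The voiced counterpart is a voiced retroflex fricative — in this inventory, /ʐ/.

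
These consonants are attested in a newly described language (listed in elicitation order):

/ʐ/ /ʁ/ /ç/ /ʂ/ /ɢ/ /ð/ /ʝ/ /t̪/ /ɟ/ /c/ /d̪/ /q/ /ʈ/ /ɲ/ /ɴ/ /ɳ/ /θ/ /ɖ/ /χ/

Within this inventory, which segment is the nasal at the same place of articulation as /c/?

/ɲ/

/c/ is a voiceless palatal stop.
The nasal at the same place is a palatal nasal — in this inventory, /ɲ/.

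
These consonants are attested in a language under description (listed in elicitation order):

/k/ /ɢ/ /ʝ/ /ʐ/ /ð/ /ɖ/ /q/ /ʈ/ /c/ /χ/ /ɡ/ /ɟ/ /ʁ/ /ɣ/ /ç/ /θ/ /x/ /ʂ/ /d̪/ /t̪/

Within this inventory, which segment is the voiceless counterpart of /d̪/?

/d̪/ is a voiced dental stop.
The voiceless counterpart is a voiceless dental stop — in this inventory, /t̪/.

/t̪/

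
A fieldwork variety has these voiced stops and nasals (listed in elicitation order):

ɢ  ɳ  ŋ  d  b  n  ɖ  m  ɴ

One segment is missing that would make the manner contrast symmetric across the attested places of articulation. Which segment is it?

place of articulation  oral stop  nasal   
bilabial          b         m       
alveolar          d         n       
retroflex         ɖ         ɳ       
velar             —         ŋ       
uvular            ɢ         ɴ       
The velar row has no oral stop member, so the gap is the velar oral stop /ɡ/.

/ɡ/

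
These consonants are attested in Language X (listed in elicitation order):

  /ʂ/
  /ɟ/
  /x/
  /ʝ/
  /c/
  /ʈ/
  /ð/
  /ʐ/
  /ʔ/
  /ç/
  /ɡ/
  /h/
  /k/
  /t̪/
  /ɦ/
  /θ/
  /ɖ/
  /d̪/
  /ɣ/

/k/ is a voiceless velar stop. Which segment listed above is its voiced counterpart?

/ɡ/

The voiced counterpart is a voiced velar stop — in this inventory, /ɡ/.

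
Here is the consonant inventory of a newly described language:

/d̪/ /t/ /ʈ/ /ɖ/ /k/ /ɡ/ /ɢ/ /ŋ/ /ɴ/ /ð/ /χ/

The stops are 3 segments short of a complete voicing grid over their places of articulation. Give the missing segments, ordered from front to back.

/t̪/, /d/, /q/

Voiceless: /t/ (alveolar), /ʈ/ (retroflex), /k/ (velar).
Voiced: /d̪/ (dental), /ɖ/ (retroflex), /ɡ/ (velar), /ɢ/ (uvular).
Gaps, from front to back: dental lacks voiceless (/t̪/); alveolar lacks voiced (/d/); uvular lacks voiceless (/q/).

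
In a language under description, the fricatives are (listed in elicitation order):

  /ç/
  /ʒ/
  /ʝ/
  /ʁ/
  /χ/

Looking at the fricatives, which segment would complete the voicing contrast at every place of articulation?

/ʃ/

place of articulation  voiceless  voiced  
postalveolar      —         ʒ       
palatal           ç         ʝ       
uvular            χ         ʁ       
The postalveolar row has no voiceless member, so the gap is the voiceless postalveolar fricative /ʃ/.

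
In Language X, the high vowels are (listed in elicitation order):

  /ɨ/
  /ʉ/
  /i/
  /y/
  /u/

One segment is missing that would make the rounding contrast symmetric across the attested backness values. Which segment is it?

/ɯ/

front: unrounded /i/, rounded /y/.
central: unrounded /ɨ/, rounded /ʉ/.
back: unrounded —, rounded /u/.
The back row has no unrounded member, so the gap is the back unrounded vowel /ɯ/.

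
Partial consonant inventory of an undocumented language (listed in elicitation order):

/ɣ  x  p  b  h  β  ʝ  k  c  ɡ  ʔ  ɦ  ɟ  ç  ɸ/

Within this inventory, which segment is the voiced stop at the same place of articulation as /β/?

/b/

/β/ is a voiced bilabial fricative.
The voiced stop at the same place is a voiced bilabial stop — in this inventory, /b/.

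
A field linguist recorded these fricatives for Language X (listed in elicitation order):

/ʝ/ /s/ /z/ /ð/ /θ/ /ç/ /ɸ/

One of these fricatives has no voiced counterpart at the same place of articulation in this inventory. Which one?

Dental: /θ/ ~ /ð/
Alveolar: /s/ ~ /z/
Palatal: /ç/ ~ /ʝ/
Bilabial: only /ɸ/ (voiceless); no voiced partner.
So /ɸ/ is the unpaired segment.

/ɸ/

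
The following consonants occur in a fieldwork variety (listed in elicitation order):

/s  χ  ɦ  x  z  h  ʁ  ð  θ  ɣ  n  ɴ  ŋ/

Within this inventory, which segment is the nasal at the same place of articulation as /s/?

/s/ is a voiceless alveolar fricative.
The nasal at the same place is an alveolar nasal — in this inventory, /n/.

/n/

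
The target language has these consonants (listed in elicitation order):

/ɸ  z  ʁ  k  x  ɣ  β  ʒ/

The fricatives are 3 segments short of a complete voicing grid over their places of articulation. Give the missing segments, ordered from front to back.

place of articulation  voiceless  voiced  
bilabial          ɸ         β       
alveolar          —         z       
postalveolar      —         ʒ       
velar             x         ɣ       
uvular            —         ʁ       
Gaps, from front to back: alveolar lacks voiceless (/s/); postalveolar lacks voiceless (/ʃ/); uvular lacks voiceless (/χ/).

/s/, /ʃ/, /χ/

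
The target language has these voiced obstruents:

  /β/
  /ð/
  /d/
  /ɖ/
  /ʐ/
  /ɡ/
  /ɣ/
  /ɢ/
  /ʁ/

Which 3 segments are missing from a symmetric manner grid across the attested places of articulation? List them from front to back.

/b/, /d̪/, /z/

place of articulation  stop      fricative
bilabial          —         β       
dental            —         ð       
alveolar          d         —       
retroflex         ɖ         ʐ       
velar             ɡ         ɣ       
uvular            ɢ         ʁ       
Gaps, from front to back: bilabial lacks stop (/b/); dental lacks stop (/d̪/); alveolar lacks fricative (/z/).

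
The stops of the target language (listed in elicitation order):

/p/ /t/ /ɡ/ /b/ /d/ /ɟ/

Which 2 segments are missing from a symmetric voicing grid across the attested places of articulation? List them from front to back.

/c/, /k/

bilabial: voiceless /p/, voiced /b/.
alveolar: voiceless /t/, voiced /d/.
palatal: voiceless —, voiced /ɟ/.
velar: voiceless —, voiced /ɡ/.
Gaps, from front to back: palatal lacks voiceless (/c/); velar lacks voiceless (/k/).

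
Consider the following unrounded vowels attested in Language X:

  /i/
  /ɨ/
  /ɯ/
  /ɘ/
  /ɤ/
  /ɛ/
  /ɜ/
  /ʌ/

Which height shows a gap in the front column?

high-mid

Front: /i/ (high), /ɛ/ (low-mid).
Central: /ɨ/ (high), /ɘ/ (high-mid), /ɜ/ (low-mid).
Back: /ɯ/ (high), /ɤ/ (high-mid), /ʌ/ (low-mid).
Every height has a front member except high-mid, where /e/ would be expected.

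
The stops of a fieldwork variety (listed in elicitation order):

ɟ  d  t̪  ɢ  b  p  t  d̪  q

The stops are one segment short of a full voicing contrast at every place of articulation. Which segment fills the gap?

Voiceless: /p/ (bilabial), /t̪/ (dental), /t/ (alveolar), /q/ (uvular).
Voiced: /b/ (bilabial), /d̪/ (dental), /d/ (alveolar), /ɟ/ (palatal), /ɢ/ (uvular).
The palatal row has no voiceless member, so the gap is the voiceless palatal stop /c/.

/c/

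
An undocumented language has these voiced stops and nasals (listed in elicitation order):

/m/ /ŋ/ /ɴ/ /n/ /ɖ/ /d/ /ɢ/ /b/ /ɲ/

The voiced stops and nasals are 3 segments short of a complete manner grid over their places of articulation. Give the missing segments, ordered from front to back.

/ɳ/, /ɟ/, /ɡ/

Oral stop: /b/ (bilabial), /d/ (alveolar), /ɖ/ (retroflex), /ɢ/ (uvular).
Nasal: /m/ (bilabial), /n/ (alveolar), /ɲ/ (palatal), /ŋ/ (velar), /ɴ/ (uvular).
Gaps, from front to back: retroflex lacks nasal (/ɳ/); palatal lacks oral stop (/ɟ/); velar lacks oral stop (/ɡ/).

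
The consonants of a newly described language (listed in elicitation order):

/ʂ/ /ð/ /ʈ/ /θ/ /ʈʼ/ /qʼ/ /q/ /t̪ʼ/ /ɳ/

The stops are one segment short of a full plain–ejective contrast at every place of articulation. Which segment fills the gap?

dental: plain —, ejective /t̪ʼ/.
retroflex: plain /ʈ/, ejective /ʈʼ/.
uvular: plain /q/, ejective /qʼ/.
The dental row has no plain member, so the gap is the plain dental stop /t̪/.

/t̪/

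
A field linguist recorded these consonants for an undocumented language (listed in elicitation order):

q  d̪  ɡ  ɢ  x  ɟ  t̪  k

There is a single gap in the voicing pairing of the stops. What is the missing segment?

/c/

dental: voiceless /t̪/, voiced /d̪/.
palatal: voiceless —, voiced /ɟ/.
velar: voiceless /k/, voiced /ɡ/.
uvular: voiceless /q/, voiced /ɢ/.
The palatal row has no voiceless member, so the gap is the voiceless palatal stop /c/.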